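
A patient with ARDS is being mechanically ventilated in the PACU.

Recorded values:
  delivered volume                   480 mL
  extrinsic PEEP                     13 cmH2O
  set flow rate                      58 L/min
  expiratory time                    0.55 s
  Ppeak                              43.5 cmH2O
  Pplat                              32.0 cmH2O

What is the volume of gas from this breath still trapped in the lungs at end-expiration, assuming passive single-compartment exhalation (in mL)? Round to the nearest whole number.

Flow: 58 L/min ÷ 60 = 0.9667 L/s.
R = (PIP − Pplat)/V̇ = (43.5 − 32.0) / 0.9667 = 11.5/0.9667 = 11.896 cmH2O·s/L.
C = Vt/(Pplat − PEEP) = 480.0 / (32.0 − 13) = 480.0/19.0 = 25.263 mL/cmH2O.
τ = R × C = 11.896 × 0.02526 L/cmH2O = 0.3005 s.
Fraction remaining = e^(−Te/τ) = e^(−0.55/0.3005) = 0.1604.
Trapped volume = 480.0 × 0.1604 = 76.992 mL.

77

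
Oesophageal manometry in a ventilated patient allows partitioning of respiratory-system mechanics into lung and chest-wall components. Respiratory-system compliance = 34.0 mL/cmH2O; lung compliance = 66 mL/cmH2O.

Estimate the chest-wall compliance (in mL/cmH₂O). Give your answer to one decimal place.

1/Ccw = 1/Crs − 1/CL.
1/Ccw = 1/34.0 − 1/66 = 0.01426.
Ccw = 70.126 mL/cmH2O.

70.1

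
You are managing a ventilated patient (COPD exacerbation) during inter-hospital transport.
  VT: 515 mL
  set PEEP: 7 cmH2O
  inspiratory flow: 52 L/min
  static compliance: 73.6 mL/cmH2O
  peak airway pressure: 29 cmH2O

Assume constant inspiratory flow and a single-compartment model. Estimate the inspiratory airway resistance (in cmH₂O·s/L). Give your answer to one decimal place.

17.3

Flow: 52 L/min ÷ 60 = 0.8667 L/s.
Equation of motion (constant flow): PIP = Vt/C + R·V̇ + PEEP.
R·V̇ = PIP − Vt/C − PEEP = 29 − 515/73.6 − 7 = 29 − 6.997 − 7 = 15.003 cmH2O.
R = 15.003 / 0.8667 = 17.31 cmH2O·s/L.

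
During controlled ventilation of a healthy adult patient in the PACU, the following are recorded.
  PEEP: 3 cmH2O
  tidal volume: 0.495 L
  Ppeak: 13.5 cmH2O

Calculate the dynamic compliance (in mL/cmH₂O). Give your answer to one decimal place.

Dynamic compliance = Vt / (PIP − PEEP) = 495 / (13.5 − 3) = 495 / 10.5 = 47.143 mL/cmH2O.

47.1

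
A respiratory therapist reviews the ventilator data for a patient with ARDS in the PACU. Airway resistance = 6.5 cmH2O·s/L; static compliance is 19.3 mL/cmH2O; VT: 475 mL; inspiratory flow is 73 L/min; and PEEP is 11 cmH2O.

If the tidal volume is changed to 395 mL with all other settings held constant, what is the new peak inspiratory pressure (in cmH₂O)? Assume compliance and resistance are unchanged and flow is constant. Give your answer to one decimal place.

39.4

Flow: 73 L/min ÷ 60 = 1.2167 L/s.
PIP = Vt/C + R·V̇ + PEEP (constant-flow equation of motion).
Only the elastic term changes: ΔPIP = ΔVt / C = (395 − 475) / 19.3 = -4.145 cmH2O.
Original PIP = 475/19.3 + 6.5×1.2167 + 11 = 43.52 cmH2O; new PIP = 43.52 + (-4.145) = 39.375 cmH2O.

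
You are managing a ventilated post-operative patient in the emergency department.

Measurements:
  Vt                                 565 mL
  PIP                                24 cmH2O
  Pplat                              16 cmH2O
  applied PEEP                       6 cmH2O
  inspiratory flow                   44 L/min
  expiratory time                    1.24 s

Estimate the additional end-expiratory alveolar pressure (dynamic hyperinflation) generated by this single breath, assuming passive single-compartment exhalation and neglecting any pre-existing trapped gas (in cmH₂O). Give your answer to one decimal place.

Flow: 44 L/min ÷ 60 = 0.7333 L/s.
R = (PIP − Pplat)/V̇ = (24 − 16) / 0.7333 = 8.0/0.7333 = 10.91 cmH2O·s/L.
C = Vt/(Pplat − PEEP) = 565.0 / (16 − 6) = 565.0/10.0 = 56.5 mL/cmH2O.
τ = R × C = 10.91 × 0.0565 L/cmH2O = 0.6164 s.
Fraction remaining = e^(−Te/τ) = e^(−1.24/0.6164) = 0.1338; trapped volume = 565.0 × 0.1338 = 75.597 mL.
Additional alveolar pressure from trapping ≈ V_trapped / C = 75.597 / 56.5 = 1.338 cmH2O.

1.3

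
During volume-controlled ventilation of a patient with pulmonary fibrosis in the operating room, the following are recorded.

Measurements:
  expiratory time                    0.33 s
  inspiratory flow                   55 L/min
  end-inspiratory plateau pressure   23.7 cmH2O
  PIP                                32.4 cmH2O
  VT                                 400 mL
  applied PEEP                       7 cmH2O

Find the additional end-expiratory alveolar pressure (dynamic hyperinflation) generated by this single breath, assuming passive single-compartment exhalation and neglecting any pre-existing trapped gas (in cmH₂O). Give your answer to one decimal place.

Flow: 55 L/min ÷ 60 = 0.9167 L/s.
R = (PIP − Pplat)/V̇ = (32.4 − 23.7) / 0.9167 = 8.7/0.9167 = 9.491 cmH2O·s/L.
C = Vt/(Pplat − PEEP) = 400.0 / (23.7 − 7) = 400.0/16.7 = 23.952 mL/cmH2O.
τ = R × C = 9.491 × 0.02395 L/cmH2O = 0.2273 s.
Fraction remaining = e^(−Te/τ) = e^(−0.33/0.2273) = 0.2341; trapped volume = 400.0 × 0.2341 = 93.64 mL.
Additional alveolar pressure from trapping ≈ V_trapped / C = 93.64 / 23.952 = 3.909 cmH2O.

3.9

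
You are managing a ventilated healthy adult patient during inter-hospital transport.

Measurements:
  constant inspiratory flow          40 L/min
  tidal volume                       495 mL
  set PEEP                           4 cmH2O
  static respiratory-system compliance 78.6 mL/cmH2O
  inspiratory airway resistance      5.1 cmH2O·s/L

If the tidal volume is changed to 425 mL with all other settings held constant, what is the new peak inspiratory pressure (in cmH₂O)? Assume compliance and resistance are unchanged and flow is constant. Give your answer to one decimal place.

12.8

Flow: 40 L/min ÷ 60 = 0.6667 L/s.
PIP = Vt/C + R·V̇ + PEEP (constant-flow equation of motion).
Only the elastic term changes: ΔPIP = ΔVt / C = (425 − 495) / 78.6 = -0.8906 cmH2O.
Original PIP = 495/78.6 + 5.1×0.6667 + 4 = 13.698 cmH2O; new PIP = 13.698 + (-0.8906) = 12.807 cmH2O.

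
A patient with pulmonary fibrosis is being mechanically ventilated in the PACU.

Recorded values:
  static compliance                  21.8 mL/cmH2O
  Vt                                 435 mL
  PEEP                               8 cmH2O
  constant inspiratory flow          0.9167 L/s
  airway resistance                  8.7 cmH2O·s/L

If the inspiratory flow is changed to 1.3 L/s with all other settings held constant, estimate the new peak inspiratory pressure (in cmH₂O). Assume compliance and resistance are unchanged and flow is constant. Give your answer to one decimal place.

39.3

PIP = Vt/C + R·V̇ + PEEP (constant-flow equation of motion).
Only the resistive term changes: ΔPIP = R × ΔV̇ = 8.7 × (1.3 − 0.9167) = 8.7 × 0.3833 = 3.335 cmH2O.
Original PIP = 435/21.8 + 8.7×0.9167 + 8 = 35.929 cmH2O; new PIP = 35.929 + (3.335) = 39.264 cmH2O.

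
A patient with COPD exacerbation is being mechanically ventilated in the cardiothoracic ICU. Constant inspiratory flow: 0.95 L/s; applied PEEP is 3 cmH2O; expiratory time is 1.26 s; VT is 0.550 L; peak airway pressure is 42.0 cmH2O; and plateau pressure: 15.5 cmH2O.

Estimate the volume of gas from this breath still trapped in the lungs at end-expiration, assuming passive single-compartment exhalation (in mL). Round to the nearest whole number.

197

R = (PIP − Pplat)/V̇ = (42.0 − 15.5) / 0.95 = 26.5/0.95 = 27.895 cmH2O·s/L.
C = Vt/(Pplat − PEEP) = 550.0 / (15.5 − 3) = 550.0/12.5 = 44.0 mL/cmH2O.
τ = R × C = 27.895 × 0.044 L/cmH2O = 1.227 s.
Fraction remaining = e^(−Te/τ) = e^(−1.26/1.227) = 0.3581.
Trapped volume = 550.0 × 0.3581 = 196.96 mL.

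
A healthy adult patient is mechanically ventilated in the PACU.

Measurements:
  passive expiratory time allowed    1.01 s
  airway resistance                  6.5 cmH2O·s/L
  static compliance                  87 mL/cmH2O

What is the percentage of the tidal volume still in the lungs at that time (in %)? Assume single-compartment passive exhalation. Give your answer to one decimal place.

τ = R × C = 6.5 × 87 mL/cmH2O = 6.5 × 0.087 L/cmH2O = 0.5655 s.
Passive exhalation: V(t)/V₀ = e^(−t/τ) = e^(−1.01/0.5655) = 0.1676.
Fraction remaining = 0.1676 → 16.76%.

16.8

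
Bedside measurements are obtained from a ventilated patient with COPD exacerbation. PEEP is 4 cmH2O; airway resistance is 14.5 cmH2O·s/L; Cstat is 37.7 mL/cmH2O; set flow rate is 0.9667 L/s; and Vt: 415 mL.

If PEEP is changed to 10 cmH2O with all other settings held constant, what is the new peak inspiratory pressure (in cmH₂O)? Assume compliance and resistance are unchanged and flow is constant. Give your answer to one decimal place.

35.0

PIP = Vt/C + R·V̇ + PEEP (constant-flow equation of motion).
Only the baseline term changes: ΔPIP = ΔPEEP = 10 − 4 = 6.0 cmH2O.
Original PIP = 415/37.7 + 14.5×0.9667 + 4 = 29.025 cmH2O; new PIP = 29.025 + (6.0) = 35.025 cmH2O.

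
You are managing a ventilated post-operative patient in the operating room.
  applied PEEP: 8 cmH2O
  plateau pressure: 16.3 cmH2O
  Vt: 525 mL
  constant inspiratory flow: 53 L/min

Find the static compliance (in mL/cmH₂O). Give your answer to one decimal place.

Cstat = Vt / (Pplat − PEEP) = 525 / (16.3 − 8) = 525 / 8.3 = 63.253 mL/cmH2O.

63.3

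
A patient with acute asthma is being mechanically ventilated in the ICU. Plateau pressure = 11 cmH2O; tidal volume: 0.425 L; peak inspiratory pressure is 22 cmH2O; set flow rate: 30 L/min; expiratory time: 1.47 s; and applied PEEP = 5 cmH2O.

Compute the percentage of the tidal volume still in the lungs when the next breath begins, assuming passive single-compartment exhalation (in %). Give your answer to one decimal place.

38.9

Flow: 30 L/min ÷ 60 = 0.5 L/s.
R = (PIP − Pplat)/V̇ = (22 − 11) / 0.5 = 11.0/0.5 = 22.0 cmH2O·s/L.
C = Vt/(Pplat − PEEP) = 425.0 / (11 − 5) = 425.0/6.0 = 70.833 mL/cmH2O.
τ = R × C = 22.0 × 0.07083 L/cmH2O = 1.558 s.
Fraction remaining at end-expiration = e^(−Te/τ) = e^(−1.47/1.558) = 0.3893 → 38.93%.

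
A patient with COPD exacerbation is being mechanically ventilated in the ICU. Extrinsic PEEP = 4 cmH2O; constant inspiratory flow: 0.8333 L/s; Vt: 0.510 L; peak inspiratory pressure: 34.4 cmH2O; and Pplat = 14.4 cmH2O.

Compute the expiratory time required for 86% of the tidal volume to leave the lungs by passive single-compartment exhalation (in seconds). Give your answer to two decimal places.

R = (PIP − Pplat)/V̇ = (34.4 − 14.4) / 0.8333 = 20.0/0.8333 = 24.001 cmH2O·s/L.
C = Vt/(Pplat − PEEP) = 510.0 / (14.4 − 4) = 510.0/10.4 = 49.038 mL/cmH2O.
τ = R × C = 24.001 × 0.04904 L/cmH2O = 1.177 s.
t = −τ·ln(1 − 0.86) = −1.177·ln(0.14) = 2.314 s.

2.31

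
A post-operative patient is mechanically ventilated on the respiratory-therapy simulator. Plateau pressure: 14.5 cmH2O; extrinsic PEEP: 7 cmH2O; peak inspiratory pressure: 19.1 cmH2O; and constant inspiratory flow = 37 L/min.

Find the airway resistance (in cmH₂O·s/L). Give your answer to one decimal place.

Flow: 37 L/min ÷ 60 = 0.6167 L/s.
Raw = (PIP − Pplat) / flow = (19.1 − 14.5) / 0.6167 = 4.6 / 0.6167 = 7.459 cmH2O·s/L.

7.5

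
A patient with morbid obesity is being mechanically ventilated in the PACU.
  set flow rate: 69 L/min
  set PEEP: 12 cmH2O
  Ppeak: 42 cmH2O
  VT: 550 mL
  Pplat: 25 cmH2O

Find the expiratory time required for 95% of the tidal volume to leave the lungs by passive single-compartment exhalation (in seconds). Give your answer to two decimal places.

Flow: 69 L/min ÷ 60 = 1.15 L/s.
R = (PIP − Pplat)/V̇ = (42 − 25) / 1.15 = 17.0/1.15 = 14.783 cmH2O·s/L.
C = Vt/(Pplat − PEEP) = 550.0 / (25 − 12) = 550.0/13.0 = 42.308 mL/cmH2O.
τ = R × C = 14.783 × 0.04231 L/cmH2O = 0.6255 s.
t = −τ·ln(1 − 0.95) = −0.6255·ln(0.05) = 1.874 s.

1.87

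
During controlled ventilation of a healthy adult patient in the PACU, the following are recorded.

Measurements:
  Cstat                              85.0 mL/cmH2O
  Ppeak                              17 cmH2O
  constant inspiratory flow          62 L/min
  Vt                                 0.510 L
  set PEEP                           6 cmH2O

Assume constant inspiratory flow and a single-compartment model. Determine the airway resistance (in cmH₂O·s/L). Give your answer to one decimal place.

4.8

Flow: 62 L/min ÷ 60 = 1.0333 L/s.
Equation of motion (constant flow): PIP = Vt/C + R·V̇ + PEEP.
R·V̇ = PIP − Vt/C − PEEP = 17 − 510/85.0 − 6 = 17 − 6.0 − 6 = 5.0 cmH2O.
R = 5.0 / 1.0333 = 4.839 cmH2O·s/L.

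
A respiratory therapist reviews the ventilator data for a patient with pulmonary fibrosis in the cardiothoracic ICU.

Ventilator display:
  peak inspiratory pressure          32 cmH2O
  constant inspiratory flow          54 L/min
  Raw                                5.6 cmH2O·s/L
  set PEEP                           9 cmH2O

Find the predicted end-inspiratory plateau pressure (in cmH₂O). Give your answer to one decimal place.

27.0

Flow: 54 L/min ÷ 60 = 0.9 L/s.
Pplat = PIP − Raw × flow = 32 − 5.6 × 0.9 = 32 − 5.04 = 26.96 cmH2O.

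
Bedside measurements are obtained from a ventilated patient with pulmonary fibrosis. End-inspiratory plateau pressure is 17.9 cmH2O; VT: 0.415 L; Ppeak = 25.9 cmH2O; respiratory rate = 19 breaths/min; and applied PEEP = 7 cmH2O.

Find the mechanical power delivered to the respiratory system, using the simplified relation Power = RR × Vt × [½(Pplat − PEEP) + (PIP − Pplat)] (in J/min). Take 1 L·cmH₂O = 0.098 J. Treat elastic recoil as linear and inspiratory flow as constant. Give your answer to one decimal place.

Per-breath work = Vt × [½(Pplat−PEEP) + (PIP−Pplat)] = 0.415 × [0.5×10.9 + 8.0] = 0.415 × 13.45 = 5.582 L·cmH2O.
Power = 19 × 5.582 = 106.06 L·cmH2O/min.
× 0.098 J/(L·cmH2O) → 10.394 J/min.

10.4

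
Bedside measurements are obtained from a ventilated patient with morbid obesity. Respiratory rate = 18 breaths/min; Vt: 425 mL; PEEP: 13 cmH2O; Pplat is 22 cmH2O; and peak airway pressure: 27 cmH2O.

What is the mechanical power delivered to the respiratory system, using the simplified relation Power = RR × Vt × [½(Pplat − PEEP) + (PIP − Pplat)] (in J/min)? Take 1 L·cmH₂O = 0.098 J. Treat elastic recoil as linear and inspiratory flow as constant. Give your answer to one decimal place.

Per-breath work = Vt × [½(Pplat−PEEP) + (PIP−Pplat)] = 0.425 × [0.5×9.0 + 5.0] = 0.425 × 9.5 = 4.038 L·cmH2O.
Power = 18 × 4.038 = 72.684 L·cmH2O/min.
× 0.098 J/(L·cmH2O) → 7.123 J/min.

7.1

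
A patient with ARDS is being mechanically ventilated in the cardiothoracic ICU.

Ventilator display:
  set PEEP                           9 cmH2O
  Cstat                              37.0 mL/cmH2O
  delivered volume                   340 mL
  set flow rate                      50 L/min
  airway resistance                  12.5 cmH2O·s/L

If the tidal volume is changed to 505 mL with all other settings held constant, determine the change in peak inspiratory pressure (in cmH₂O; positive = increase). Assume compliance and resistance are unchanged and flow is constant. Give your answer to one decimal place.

PIP = Vt/C + R·V̇ + PEEP (constant-flow equation of motion).
Only the elastic term changes: ΔPIP = ΔVt / C = (505 − 340) / 37.0 = 4.459 cmH2O.

4.5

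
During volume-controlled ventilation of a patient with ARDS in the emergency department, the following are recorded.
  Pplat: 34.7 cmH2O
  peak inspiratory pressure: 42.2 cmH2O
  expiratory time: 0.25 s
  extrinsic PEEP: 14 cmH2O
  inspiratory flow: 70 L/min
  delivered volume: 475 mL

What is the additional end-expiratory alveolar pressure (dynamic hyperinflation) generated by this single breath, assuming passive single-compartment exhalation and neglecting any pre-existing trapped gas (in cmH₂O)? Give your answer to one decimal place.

Flow: 70 L/min ÷ 60 = 1.1667 L/s.
R = (PIP − Pplat)/V̇ = (42.2 − 34.7) / 1.1667 = 7.5/1.1667 = 6.428 cmH2O·s/L.
C = Vt/(Pplat − PEEP) = 475.0 / (34.7 − 14) = 475.0/20.7 = 22.947 mL/cmH2O.
τ = R × C = 6.428 × 0.02295 L/cmH2O = 0.1475 s.
Fraction remaining = e^(−Te/τ) = e^(−0.25/0.1475) = 0.1836; trapped volume = 475.0 × 0.1836 = 87.21 mL.
Additional alveolar pressure from trapping ≈ V_trapped / C = 87.21 / 22.947 = 3.8 cmH2O.

3.8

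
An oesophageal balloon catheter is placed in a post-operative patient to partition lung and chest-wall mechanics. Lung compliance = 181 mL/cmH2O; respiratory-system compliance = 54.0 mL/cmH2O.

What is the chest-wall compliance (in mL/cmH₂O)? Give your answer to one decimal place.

1/Ccw = 1/Crs − 1/CL.
1/Ccw = 1/54.0 − 1/181 = 0.01299.
Ccw = 76.982 mL/cmH2O.

77.0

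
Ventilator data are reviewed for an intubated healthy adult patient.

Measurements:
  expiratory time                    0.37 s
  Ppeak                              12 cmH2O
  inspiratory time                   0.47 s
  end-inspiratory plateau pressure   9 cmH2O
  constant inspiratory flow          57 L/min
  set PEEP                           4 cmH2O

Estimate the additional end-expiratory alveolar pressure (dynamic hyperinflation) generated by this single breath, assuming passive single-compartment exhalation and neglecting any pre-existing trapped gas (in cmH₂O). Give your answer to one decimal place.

Flow: 57 L/min ÷ 60 = 0.95 L/s.
Vt = flow × Ti = 0.95 L/s × 0.47 s × 1000 mL/L = 446.5 mL.
R = (PIP − Pplat)/V̇ = (12 − 9) / 0.95 = 3.0/0.95 = 3.158 cmH2O·s/L.
C = Vt/(Pplat − PEEP) = 446.5 / (9 − 4) = 446.5/5.0 = 89.3 mL/cmH2O.
τ = R × C = 3.158 × 0.0893 L/cmH2O = 0.282 s.
Fraction remaining = e^(−Te/τ) = e^(−0.37/0.282) = 0.2693; trapped volume = 446.5 × 0.2693 = 120.24 mL.
Additional alveolar pressure from trapping ≈ V_trapped / C = 120.24 / 89.3 = 1.346 cmH2O.

1.3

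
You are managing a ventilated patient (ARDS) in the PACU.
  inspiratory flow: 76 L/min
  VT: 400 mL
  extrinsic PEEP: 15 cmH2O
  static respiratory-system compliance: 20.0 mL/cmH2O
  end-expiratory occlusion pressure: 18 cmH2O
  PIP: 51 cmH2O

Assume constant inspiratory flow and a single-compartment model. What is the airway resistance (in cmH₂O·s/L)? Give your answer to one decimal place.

10.3

Flow: 76 L/min ÷ 60 = 1.2667 L/s.
Total PEEP = 18 cmH2O (set 15 + intrinsic 3); this is the baseline alveolar pressure.
Equation of motion (constant flow): PIP = Vt/C + R·V̇ + PEEP.
R·V̇ = PIP − Vt/C − PEEP = 51 − 400/20.0 − 18 = 51 − 20.0 − 18 = 13.0 cmH2O.
R = 13.0 / 1.2667 = 10.263 cmH2O·s/L.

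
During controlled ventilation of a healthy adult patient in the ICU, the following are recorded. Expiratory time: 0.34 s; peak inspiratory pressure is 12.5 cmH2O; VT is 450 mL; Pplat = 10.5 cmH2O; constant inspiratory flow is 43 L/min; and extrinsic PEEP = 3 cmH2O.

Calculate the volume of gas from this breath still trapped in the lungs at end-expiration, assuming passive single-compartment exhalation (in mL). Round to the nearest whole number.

Flow: 43 L/min ÷ 60 = 0.7167 L/s.
R = (PIP − Pplat)/V̇ = (12.5 − 10.5) / 0.7167 = 2.0/0.7167 = 2.791 cmH2O·s/L.
C = Vt/(Pplat − PEEP) = 450.0 / (10.5 − 3) = 450.0/7.5 = 60.0 mL/cmH2O.
τ = R × C = 2.791 × 0.06 L/cmH2O = 0.1675 s.
Fraction remaining = e^(−Te/τ) = e^(−0.34/0.1675) = 0.1314.
Trapped volume = 450.0 × 0.1314 = 59.13 mL.

59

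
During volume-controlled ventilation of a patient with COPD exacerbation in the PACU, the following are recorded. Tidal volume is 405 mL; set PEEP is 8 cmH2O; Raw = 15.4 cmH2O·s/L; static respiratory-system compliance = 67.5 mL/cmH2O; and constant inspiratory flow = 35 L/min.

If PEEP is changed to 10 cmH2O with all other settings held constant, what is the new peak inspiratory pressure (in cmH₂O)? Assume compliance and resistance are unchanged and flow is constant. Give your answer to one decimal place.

25.0

Flow: 35 L/min ÷ 60 = 0.5833 L/s.
PIP = Vt/C + R·V̇ + PEEP (constant-flow equation of motion).
Only the baseline term changes: ΔPIP = ΔPEEP = 10 − 8 = 2.0 cmH2O.
Original PIP = 405/67.5 + 15.4×0.5833 + 8 = 22.983 cmH2O; new PIP = 22.983 + (2.0) = 24.983 cmH2O.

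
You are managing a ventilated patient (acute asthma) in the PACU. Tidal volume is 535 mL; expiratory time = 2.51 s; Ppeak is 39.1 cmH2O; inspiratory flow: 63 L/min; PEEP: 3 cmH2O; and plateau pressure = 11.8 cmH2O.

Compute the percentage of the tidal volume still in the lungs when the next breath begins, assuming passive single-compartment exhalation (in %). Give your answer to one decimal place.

Flow: 63 L/min ÷ 60 = 1.05 L/s.
R = (PIP − Pplat)/V̇ = (39.1 − 11.8) / 1.05 = 27.3/1.05 = 26.0 cmH2O·s/L.
C = Vt/(Pplat − PEEP) = 535.0 / (11.8 − 3) = 535.0/8.8 = 60.795 mL/cmH2O.
τ = R × C = 26.0 × 0.0608 L/cmH2O = 1.581 s.
Fraction remaining at end-expiration = e^(−Te/τ) = e^(−2.51/1.581) = 0.2044 → 20.44%.

20.4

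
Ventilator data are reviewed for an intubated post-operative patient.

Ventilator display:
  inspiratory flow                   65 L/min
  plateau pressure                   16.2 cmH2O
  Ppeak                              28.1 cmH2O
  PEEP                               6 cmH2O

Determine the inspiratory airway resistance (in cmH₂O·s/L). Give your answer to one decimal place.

11.0

Flow: 65 L/min ÷ 60 = 1.0833 L/s.
Raw = (PIP − Pplat) / flow = (28.1 − 16.2) / 1.0833 = 11.9 / 1.0833 = 10.985 cmH2O·s/L.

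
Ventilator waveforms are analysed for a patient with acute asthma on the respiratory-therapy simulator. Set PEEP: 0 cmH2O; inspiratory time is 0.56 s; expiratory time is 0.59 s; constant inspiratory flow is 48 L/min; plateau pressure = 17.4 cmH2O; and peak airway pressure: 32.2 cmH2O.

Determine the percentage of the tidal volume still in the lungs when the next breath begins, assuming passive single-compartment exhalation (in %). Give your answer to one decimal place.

Flow: 48 L/min ÷ 60 = 0.8 L/s.
Vt = flow × Ti = 0.8 L/s × 0.56 s × 1000 mL/L = 448.0 mL.
R = (PIP − Pplat)/V̇ = (32.2 − 17.4) / 0.8 = 14.8/0.8 = 18.5 cmH2O·s/L.
C = Vt/(Pplat − PEEP) = 448.0 / (17.4 − 0) = 448.0/17.4 = 25.747 mL/cmH2O.
τ = R × C = 18.5 × 0.02575 L/cmH2O = 0.4764 s.
Fraction remaining at end-expiration = e^(−Te/τ) = e^(−0.59/0.4764) = 0.2898 → 28.98%.

29.0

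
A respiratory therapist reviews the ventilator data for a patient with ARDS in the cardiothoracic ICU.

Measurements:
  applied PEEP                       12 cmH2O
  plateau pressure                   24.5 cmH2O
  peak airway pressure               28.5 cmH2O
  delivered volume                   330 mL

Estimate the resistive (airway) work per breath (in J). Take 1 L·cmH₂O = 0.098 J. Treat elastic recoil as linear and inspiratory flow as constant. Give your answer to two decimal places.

0.13

With constant inspiratory flow the resistive pressure is constant at PIP − Pplat = 28.5 − 24.5 = 4.0 cmH2O, so resistive work = 4.0 × 0.330 = 1.32 L·cmH2O.
× 0.098 J/(L·cmH2O) → 0.1294 J.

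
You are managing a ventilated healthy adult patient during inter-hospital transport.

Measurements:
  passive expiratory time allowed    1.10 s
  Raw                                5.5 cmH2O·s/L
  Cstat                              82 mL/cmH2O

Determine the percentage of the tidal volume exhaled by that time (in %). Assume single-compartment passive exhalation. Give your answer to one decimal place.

91.3

τ = R × C = 5.5 × 82 mL/cmH2O = 5.5 × 0.082 L/cmH2O = 0.451 s.
Passive exhalation: V(t)/V₀ = e^(−t/τ) = e^(−1.10/0.451) = 0.08725.
Fraction exhaled = 1 − 0.08725 = 0.9128 → 91.28%.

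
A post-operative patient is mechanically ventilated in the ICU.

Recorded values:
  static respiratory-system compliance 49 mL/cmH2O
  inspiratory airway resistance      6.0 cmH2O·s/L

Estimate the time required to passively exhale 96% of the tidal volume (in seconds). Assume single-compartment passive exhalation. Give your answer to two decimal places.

τ = R × C = 6.0 × 49 mL/cmH2O = 6.0 × 0.049 L/cmH2O = 0.294 s.
Exhaled fraction f = 1 − e^(−t/τ) → t = −τ·ln(1 − f) = −0.294·ln(0.04) = 0.9463 s.

0.95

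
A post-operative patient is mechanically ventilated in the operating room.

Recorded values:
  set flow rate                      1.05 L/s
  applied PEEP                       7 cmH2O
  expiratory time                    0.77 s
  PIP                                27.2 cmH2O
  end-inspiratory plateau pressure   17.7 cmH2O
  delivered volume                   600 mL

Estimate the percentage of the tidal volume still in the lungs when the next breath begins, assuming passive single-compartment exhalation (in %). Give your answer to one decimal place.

R = (PIP − Pplat)/V̇ = (27.2 − 17.7) / 1.05 = 9.5/1.05 = 9.048 cmH2O·s/L.
C = Vt/(Pplat − PEEP) = 600.0 / (17.7 − 7) = 600.0/10.7 = 56.075 mL/cmH2O.
τ = R × C = 9.048 × 0.05608 L/cmH2O = 0.5074 s.
Fraction remaining at end-expiration = e^(−Te/τ) = e^(−0.77/0.5074) = 0.2193 → 21.93%.

21.9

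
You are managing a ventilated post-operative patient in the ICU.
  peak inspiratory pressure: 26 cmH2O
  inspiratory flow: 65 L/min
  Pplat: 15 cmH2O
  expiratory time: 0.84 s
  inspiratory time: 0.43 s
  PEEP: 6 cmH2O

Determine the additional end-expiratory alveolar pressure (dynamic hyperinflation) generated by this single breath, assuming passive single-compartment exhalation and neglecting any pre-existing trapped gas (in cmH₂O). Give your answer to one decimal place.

1.8

Flow: 65 L/min ÷ 60 = 1.0833 L/s.
Vt = flow × Ti = 1.0833 L/s × 0.43 s × 1000 mL/L = 465.82 mL.
R = (PIP − Pplat)/V̇ = (26 − 15) / 1.0833 = 11.0/1.0833 = 10.154 cmH2O·s/L.
C = Vt/(Pplat − PEEP) = 465.82 / (15 − 6) = 465.82/9.0 = 51.758 mL/cmH2O.
τ = R × C = 10.154 × 0.05176 L/cmH2O = 0.5256 s.
Fraction remaining = e^(−Te/τ) = e^(−0.84/0.5256) = 0.2023; trapped volume = 465.82 × 0.2023 = 94.235 mL.
Additional alveolar pressure from trapping ≈ V_trapped / C = 94.235 / 51.758 = 1.821 cmH2O.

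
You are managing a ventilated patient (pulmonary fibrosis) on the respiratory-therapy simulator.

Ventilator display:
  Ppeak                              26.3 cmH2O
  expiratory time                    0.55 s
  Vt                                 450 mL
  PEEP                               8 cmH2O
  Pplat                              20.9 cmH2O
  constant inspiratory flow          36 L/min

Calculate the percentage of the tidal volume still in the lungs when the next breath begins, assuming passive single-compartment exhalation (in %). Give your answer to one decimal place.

17.3

Flow: 36 L/min ÷ 60 = 0.6 L/s.
R = (PIP − Pplat)/V̇ = (26.3 − 20.9) / 0.6 = 5.4/0.6 = 9.0 cmH2O·s/L.
C = Vt/(Pplat − PEEP) = 450.0 / (20.9 − 8) = 450.0/12.9 = 34.884 mL/cmH2O.
τ = R × C = 9.0 × 0.03488 L/cmH2O = 0.3139 s.
Fraction remaining at end-expiration = e^(−Te/τ) = e^(−0.55/0.3139) = 0.1734 → 17.34%.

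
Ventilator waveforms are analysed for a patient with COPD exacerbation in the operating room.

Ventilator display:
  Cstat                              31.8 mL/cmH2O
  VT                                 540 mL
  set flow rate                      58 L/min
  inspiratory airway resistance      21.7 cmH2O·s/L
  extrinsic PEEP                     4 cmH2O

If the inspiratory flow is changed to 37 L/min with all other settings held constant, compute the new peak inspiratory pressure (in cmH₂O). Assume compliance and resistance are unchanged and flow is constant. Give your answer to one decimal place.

34.4

Flow: 58 L/min ÷ 60 = 0.9667 L/s.
New flow: 37 L/min ÷ 60 = 0.6167 L/s.
PIP = Vt/C + R·V̇ + PEEP (constant-flow equation of motion).
Only the resistive term changes: ΔPIP = R × ΔV̇ = 21.7 × (0.6167 − 0.9667) = 21.7 × -0.35 = -7.595 cmH2O.
Original PIP = 540/31.8 + 21.7×0.9667 + 4 = 41.959 cmH2O; new PIP = 41.959 + (-7.595) = 34.364 cmH2O.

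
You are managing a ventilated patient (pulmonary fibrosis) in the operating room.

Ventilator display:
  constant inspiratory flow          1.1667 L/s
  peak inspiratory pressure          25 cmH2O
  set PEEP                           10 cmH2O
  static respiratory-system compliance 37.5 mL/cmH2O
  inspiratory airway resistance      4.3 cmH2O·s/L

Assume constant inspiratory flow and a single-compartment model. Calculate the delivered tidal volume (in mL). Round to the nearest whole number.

374

Equation of motion (constant flow): PIP = Vt/C + R·V̇ + PEEP.
Vt/C = PIP − R·V̇ − PEEP = 25 − 5.017 − 10 = 9.983 cmH2O.
Vt = C × 9.983 = 37.5 × 9.983 = 374.36 mL.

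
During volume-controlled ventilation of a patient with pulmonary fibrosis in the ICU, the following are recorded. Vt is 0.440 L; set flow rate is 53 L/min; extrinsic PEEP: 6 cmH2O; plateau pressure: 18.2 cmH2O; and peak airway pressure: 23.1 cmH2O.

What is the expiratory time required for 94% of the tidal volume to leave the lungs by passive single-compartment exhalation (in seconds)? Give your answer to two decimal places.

0.56

Flow: 53 L/min ÷ 60 = 0.8833 L/s.
R = (PIP − Pplat)/V̇ = (23.1 − 18.2) / 0.8833 = 4.9/0.8833 = 5.547 cmH2O·s/L.
C = Vt/(Pplat − PEEP) = 440.0 / (18.2 − 6) = 440.0/12.2 = 36.066 mL/cmH2O.
τ = R × C = 5.547 × 0.03607 L/cmH2O = 0.2001 s.
t = −τ·ln(1 − 0.94) = −0.2001·ln(0.06) = 0.563 s.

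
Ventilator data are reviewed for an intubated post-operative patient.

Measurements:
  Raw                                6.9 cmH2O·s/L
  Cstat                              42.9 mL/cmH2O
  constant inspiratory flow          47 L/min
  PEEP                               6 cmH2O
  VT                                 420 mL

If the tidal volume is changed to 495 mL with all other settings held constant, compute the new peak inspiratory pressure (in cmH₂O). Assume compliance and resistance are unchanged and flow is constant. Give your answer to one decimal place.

22.9

Flow: 47 L/min ÷ 60 = 0.7833 L/s.
PIP = Vt/C + R·V̇ + PEEP (constant-flow equation of motion).
Only the elastic term changes: ΔPIP = ΔVt / C = (495 − 420) / 42.9 = 1.748 cmH2O.
Original PIP = 420/42.9 + 6.9×0.7833 + 6 = 21.195 cmH2O; new PIP = 21.195 + (1.748) = 22.943 cmH2O.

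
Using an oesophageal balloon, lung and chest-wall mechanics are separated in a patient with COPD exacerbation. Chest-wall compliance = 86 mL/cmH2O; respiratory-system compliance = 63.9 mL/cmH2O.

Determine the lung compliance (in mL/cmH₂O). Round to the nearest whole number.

249

1/CL = 1/Crs − 1/Ccw.
1/CL = 1/63.9 − 1/86 = 0.004022.
CL = 248.63 mL/cmH2O.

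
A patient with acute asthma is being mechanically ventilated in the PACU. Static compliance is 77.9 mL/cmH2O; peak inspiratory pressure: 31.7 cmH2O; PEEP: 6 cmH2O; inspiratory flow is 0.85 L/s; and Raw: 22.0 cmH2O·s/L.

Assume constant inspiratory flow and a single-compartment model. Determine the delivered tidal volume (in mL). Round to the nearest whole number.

Equation of motion (constant flow): PIP = Vt/C + R·V̇ + PEEP.
Vt/C = PIP − R·V̇ − PEEP = 31.7 − 18.7 − 6 = 7.0 cmH2O.
Vt = C × 7.0 = 77.9 × 7.0 = 545.3 mL.

545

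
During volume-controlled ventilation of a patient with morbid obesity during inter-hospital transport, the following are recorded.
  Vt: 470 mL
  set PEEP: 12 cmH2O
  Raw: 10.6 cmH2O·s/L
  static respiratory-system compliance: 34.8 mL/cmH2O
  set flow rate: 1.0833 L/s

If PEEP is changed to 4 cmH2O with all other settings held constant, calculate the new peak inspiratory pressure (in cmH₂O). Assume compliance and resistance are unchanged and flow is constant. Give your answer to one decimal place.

29.0

PIP = Vt/C + R·V̇ + PEEP (constant-flow equation of motion).
Only the baseline term changes: ΔPIP = ΔPEEP = 4 − 12 = -8.0 cmH2O.
Original PIP = 470/34.8 + 10.6×1.0833 + 12 = 36.989 cmH2O; new PIP = 36.989 + (-8.0) = 28.989 cmH2O.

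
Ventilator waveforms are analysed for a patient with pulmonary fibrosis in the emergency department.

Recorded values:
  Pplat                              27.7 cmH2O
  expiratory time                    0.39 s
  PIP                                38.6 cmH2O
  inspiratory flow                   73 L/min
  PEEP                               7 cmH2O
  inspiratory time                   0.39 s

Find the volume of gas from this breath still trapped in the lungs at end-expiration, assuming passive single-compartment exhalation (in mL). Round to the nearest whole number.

71

Flow: 73 L/min ÷ 60 = 1.2167 L/s.
Vt = flow × Ti = 1.2167 L/s × 0.39 s × 1000 mL/L = 474.51 mL.
R = (PIP − Pplat)/V̇ = (38.6 − 27.7) / 1.2167 = 10.9/1.2167 = 8.959 cmH2O·s/L.
C = Vt/(Pplat − PEEP) = 474.51 / (27.7 − 7) = 474.51/20.7 = 22.923 mL/cmH2O.
τ = R × C = 8.959 × 0.02292 L/cmH2O = 0.2053 s.
Fraction remaining = e^(−Te/τ) = e^(−0.39/0.2053) = 0.1496.
Trapped volume = 474.51 × 0.1496 = 70.987 mL.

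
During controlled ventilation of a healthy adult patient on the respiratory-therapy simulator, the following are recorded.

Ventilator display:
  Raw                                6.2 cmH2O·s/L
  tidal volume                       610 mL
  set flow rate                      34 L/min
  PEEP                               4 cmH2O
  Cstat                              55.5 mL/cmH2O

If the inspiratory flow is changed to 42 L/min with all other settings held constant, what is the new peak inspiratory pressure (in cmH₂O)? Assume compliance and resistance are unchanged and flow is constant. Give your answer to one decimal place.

Flow: 34 L/min ÷ 60 = 0.5667 L/s.
New flow: 42 L/min ÷ 60 = 0.7 L/s.
PIP = Vt/C + R·V̇ + PEEP (constant-flow equation of motion).
Only the resistive term changes: ΔPIP = R × ΔV̇ = 6.2 × (0.7 − 0.5667) = 6.2 × 0.1333 = 0.8265 cmH2O.
Original PIP = 610/55.5 + 6.2×0.5667 + 4 = 18.505 cmH2O; new PIP = 18.505 + (0.8265) = 19.332 cmH2O.

19.3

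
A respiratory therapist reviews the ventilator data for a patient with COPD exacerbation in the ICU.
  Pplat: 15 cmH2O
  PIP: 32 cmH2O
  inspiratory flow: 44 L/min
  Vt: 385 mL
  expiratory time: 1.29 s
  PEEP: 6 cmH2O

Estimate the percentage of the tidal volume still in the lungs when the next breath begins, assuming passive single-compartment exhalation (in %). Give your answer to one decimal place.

27.2

Flow: 44 L/min ÷ 60 = 0.7333 L/s.
R = (PIP − Pplat)/V̇ = (32 − 15) / 0.7333 = 17.0/0.7333 = 23.183 cmH2O·s/L.
C = Vt/(Pplat − PEEP) = 385.0 / (15 − 6) = 385.0/9.0 = 42.778 mL/cmH2O.
τ = R × C = 23.183 × 0.04278 L/cmH2O = 0.9918 s.
Fraction remaining at end-expiration = e^(−Te/τ) = e^(−1.29/0.9918) = 0.2724 → 27.24%.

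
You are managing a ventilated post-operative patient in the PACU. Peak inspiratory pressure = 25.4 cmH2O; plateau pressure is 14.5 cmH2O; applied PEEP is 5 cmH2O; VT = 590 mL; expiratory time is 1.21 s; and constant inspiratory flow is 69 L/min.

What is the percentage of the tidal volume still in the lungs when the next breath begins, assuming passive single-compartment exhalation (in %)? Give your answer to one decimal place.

Flow: 69 L/min ÷ 60 = 1.15 L/s.
R = (PIP − Pplat)/V̇ = (25.4 − 14.5) / 1.15 = 10.9/1.15 = 9.478 cmH2O·s/L.
C = Vt/(Pplat − PEEP) = 590.0 / (14.5 − 5) = 590.0/9.5 = 62.105 mL/cmH2O.
τ = R × C = 9.478 × 0.06211 L/cmH2O = 0.5887 s.
Fraction remaining at end-expiration = e^(−Te/τ) = e^(−1.21/0.5887) = 0.128 → 12.8%.

12.8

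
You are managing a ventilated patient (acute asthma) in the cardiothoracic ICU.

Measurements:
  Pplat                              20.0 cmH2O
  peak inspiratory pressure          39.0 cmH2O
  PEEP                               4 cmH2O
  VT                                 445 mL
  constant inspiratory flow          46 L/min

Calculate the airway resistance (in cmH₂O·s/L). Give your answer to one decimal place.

24.8

Flow: 46 L/min ÷ 60 = 0.7667 L/s.
Raw = (PIP − Pplat) / flow = (39.0 − 20.0) / 0.7667 = 19.0 / 0.7667 = 24.782 cmH2O·s/L.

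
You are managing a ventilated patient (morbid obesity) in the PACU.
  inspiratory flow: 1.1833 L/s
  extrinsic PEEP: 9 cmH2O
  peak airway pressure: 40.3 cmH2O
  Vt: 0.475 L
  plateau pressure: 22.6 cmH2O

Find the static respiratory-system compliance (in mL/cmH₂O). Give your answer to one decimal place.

Cstat = Vt / (Pplat − PEEP) = 475 / (22.6 − 9) = 475 / 13.6 = 34.926 mL/cmH2O.

34.9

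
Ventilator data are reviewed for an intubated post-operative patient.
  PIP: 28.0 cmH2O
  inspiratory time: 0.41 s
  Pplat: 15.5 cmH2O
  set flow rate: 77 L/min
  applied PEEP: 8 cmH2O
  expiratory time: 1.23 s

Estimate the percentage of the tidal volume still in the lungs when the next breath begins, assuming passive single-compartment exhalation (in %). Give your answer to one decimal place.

Flow: 77 L/min ÷ 60 = 1.2833 L/s.
Vt = flow × Ti = 1.2833 L/s × 0.41 s × 1000 mL/L = 526.15 mL.
R = (PIP − Pplat)/V̇ = (28.0 − 15.5) / 1.2833 = 12.5/1.2833 = 9.741 cmH2O·s/L.
C = Vt/(Pplat − PEEP) = 526.15 / (15.5 − 8) = 526.15/7.5 = 70.153 mL/cmH2O.
τ = R × C = 9.741 × 0.07015 L/cmH2O = 0.6833 s.
Fraction remaining at end-expiration = e^(−Te/τ) = e^(−1.23/0.6833) = 0.1653 → 16.53%.

16.5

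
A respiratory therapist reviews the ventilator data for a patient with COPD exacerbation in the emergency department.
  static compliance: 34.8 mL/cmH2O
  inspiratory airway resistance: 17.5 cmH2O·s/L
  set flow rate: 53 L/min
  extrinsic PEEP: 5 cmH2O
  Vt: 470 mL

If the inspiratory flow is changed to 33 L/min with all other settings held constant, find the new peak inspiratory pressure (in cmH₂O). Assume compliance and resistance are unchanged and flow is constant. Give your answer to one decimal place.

Flow: 53 L/min ÷ 60 = 0.8833 L/s.
New flow: 33 L/min ÷ 60 = 0.55 L/s.
PIP = Vt/C + R·V̇ + PEEP (constant-flow equation of motion).
Only the resistive term changes: ΔPIP = R × ΔV̇ = 17.5 × (0.55 − 0.8833) = 17.5 × -0.3333 = -5.833 cmH2O.
Original PIP = 470/34.8 + 17.5×0.8833 + 5 = 33.963 cmH2O; new PIP = 33.963 + (-5.833) = 28.13 cmH2O.

28.1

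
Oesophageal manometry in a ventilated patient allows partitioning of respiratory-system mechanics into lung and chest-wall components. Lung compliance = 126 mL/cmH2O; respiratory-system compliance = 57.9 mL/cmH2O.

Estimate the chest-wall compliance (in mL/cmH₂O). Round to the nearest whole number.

1/Ccw = 1/Crs − 1/CL.
1/Ccw = 1/57.9 − 1/126 = 0.009335.
Ccw = 107.12 mL/cmH2O.

107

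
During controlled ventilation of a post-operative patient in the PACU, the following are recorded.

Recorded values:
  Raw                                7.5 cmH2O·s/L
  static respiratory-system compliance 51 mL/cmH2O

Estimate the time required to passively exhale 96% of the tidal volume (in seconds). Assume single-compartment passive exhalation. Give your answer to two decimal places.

1.23

τ = R × C = 7.5 × 51 mL/cmH2O = 7.5 × 0.051 L/cmH2O = 0.3825 s.
Exhaled fraction f = 1 − e^(−t/τ) → t = −τ·ln(1 − f) = −0.3825·ln(0.04) = 1.231 s.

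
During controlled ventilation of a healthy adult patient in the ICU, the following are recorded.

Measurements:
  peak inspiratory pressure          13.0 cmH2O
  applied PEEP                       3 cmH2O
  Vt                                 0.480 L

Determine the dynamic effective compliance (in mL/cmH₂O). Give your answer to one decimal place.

48.0

Dynamic compliance = Vt / (PIP − PEEP) = 480 / (13.0 − 3) = 480 / 10.0 = 48.0 mL/cmH2O.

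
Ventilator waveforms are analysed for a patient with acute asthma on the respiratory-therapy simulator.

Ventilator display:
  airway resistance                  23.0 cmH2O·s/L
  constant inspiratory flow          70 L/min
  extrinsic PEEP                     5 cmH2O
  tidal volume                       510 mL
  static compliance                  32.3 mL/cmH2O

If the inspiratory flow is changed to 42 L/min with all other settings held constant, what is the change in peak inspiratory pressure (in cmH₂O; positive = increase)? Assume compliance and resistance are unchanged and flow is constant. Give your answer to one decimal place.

-10.7

Flow: 70 L/min ÷ 60 = 1.1667 L/s.
New flow: 42 L/min ÷ 60 = 0.7 L/s.
PIP = Vt/C + R·V̇ + PEEP (constant-flow equation of motion).
Only the resistive term changes: ΔPIP = R × ΔV̇ = 23.0 × (0.7 − 1.1667) = 23.0 × -0.4667 = -10.734 cmH2O.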